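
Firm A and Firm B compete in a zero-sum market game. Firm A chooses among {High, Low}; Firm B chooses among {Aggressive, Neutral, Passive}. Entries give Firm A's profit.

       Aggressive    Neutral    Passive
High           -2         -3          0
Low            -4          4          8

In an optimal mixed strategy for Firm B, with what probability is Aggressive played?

7/9

Row minima: High → -3, Low → -4; maximin = -3.
Column maxima: Aggressive → -2, Neutral → 4, Passive → 8; minimax = -2.
-3 ≠ -2, so there is no saddle point; optimal play is mixed.
Passive is strictly dominated by Aggressive (it gives Firm A strictly more in every row), so Firm B never plays it.
On the remaining 2×2 (High, Low vs Aggressive, Neutral):
Let Firm A play High with probability p. Expected payoff against Aggressive: (-2)p + (-4)(1−p) = 2p − 4; against Neutral: (-3)p + 4(1−p) = −7p + 4.
Setting these equal: 2p − 4 = −7p + 4 ⇒ 9p = 8 ⇒ p = 8/9, and the value is (2)·(8/9) − 4 = -20/9.
For Firm B: with q = P(Aggressive), equating High's and Low's payoffs gives q − 3 = −8q + 4 ⇒ q = 7/9.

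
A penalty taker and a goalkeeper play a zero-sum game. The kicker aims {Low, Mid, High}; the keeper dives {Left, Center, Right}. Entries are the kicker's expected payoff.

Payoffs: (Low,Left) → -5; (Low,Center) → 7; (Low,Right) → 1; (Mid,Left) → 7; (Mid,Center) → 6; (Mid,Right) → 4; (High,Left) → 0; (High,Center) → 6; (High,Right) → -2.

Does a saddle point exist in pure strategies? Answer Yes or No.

Row minima: Low → -5, Mid → 4, High → -2; maximin = 4.
Column maxima: Left → 7, Center → 7, Right → 4; minimax = 4.
maximin = minimax = 4, so a saddle point exists.

Yes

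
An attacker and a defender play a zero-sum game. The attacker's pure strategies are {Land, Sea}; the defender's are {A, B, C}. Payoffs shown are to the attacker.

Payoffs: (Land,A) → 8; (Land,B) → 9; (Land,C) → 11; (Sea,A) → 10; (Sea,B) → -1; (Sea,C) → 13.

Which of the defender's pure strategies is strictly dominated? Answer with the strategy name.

C

A holds the attacker's payoff strictly below C in every row: 8 < 11, 10 < 13.
So C is strictly dominated for the defender.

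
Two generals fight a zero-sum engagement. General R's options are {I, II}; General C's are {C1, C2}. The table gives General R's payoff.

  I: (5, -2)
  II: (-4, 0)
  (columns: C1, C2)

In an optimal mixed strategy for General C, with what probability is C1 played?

Row minima: I → -2, II → -4; maximin = -2.
Column maxima: C1 → 5, C2 → 0; minimax = 0.
-2 ≠ 0, so there is no saddle point; optimal play is mixed.
Let General R play I with probability p. Expected payoff against C1: 5p + (-4)(1−p) = 9p − 4; against C2: (-2)p + 0(1−p) = −2p.
Setting these equal: 9p − 4 = −2p ⇒ 11p = 4 ⇒ p = 4/11, and the value is (9)·(4/11) − 4 = -8/11.
For General C: with q = P(C1), equating I's and II's payoffs gives 7q − 2 = −4q ⇒ q = 2/11.

2/11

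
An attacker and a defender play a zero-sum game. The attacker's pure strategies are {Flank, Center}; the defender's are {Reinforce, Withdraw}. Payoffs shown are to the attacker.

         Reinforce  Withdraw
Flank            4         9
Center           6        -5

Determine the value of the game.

37/8

Row minima: Flank → 4, Center → -5; maximin = 4.
Column maxima: Reinforce → 6, Withdraw → 9; minimax = 6.
4 ≠ 6, so there is no saddle point; optimal play is mixed.
Let the attacker play Flank with probability p. Expected payoff against Reinforce: 4p + 6(1−p) = −2p + 6; against Withdraw: 9p + (-5)(1−p) = 14p − 5.
Setting these equal: −2p + 6 = 14p − 5 ⇒ −16p = -11 ⇒ p = 11/16, and the value is (-2)·(11/16) + 6 = 37/8.
For the defender: with q = P(Reinforce), equating Flank's and Center's payoffs gives −5q + 9 = 11q − 5 ⇒ q = 7/8.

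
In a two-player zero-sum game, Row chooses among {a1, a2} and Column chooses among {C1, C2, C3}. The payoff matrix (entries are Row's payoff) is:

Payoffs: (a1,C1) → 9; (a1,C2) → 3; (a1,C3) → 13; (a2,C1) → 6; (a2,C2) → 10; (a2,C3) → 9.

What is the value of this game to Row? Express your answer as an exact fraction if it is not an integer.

Row minima: a1 → 3, a2 → 6; maximin = 6.
Column maxima: C1 → 9, C2 → 10, C3 → 13; minimax = 9.
6 ≠ 9, so there is no saddle point; optimal play is mixed.
C3 is strictly dominated by C1 (it gives Row strictly more in every row), so Column never plays it.
On the remaining 2×2 (a1, a2 vs C1, C2):
Let Row play a1 with probability p. Expected payoff against C1: 9p + 6(1−p) = 3p + 6; against C2: 3p + 10(1−p) = −7p + 10.
Setting these equal: 3p + 6 = −7p + 10 ⇒ 10p = 4 ⇒ p = 2/5, and the value is (3)·(2/5) + 6 = 36/5.
For Column: with q = P(C1), equating a1's and a2's payoffs gives 6q + 3 = −4q + 10 ⇒ q = 7/10.

36/5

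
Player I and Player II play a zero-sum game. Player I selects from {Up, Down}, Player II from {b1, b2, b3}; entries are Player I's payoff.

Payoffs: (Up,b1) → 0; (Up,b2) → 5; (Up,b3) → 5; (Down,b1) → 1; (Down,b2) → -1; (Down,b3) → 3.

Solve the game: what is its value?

Row minima: Up → 0, Down → -1; maximin = 0.
Column maxima: b1 → 1, b2 → 5, b3 → 5; minimax = 1.
0 ≠ 1, so there is no saddle point; optimal play is mixed.
b3 is strictly dominated by b1 (it gives Player I strictly more in every row), so Player II never plays it.
On the remaining 2×2 (Up, Down vs b1, b2):
Let Player I play Up with probability p. Expected payoff against b1: 0p + 1(1−p) = −p + 1; against b2: 5p + (-1)(1−p) = 6p − 1.
Setting these equal: −p + 1 = 6p − 1 ⇒ −7p = -2 ⇒ p = 2/7, and the value is (-1)·(2/7) + 1 = 5/7.
For Player II: with q = P(b1), equating Up's and Down's payoffs gives −5q + 5 = 2q − 1 ⇒ q = 6/7.

5/7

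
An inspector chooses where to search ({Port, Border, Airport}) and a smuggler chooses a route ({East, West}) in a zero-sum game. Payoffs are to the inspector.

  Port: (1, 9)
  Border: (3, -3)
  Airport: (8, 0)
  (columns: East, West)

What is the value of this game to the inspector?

Row minima: Port → 1, Border → -3, Airport → 0; maximin = 1.
Column maxima: East → 8, West → 9; minimax = 8.
1 ≠ 8, so there is no saddle point; optimal play is mixed.
Border is strictly dominated by Airport, so the inspector never plays it.
On the remaining 2×2 (Port, Airport vs East, West):
Let the inspector play Port with probability p. Expected payoff against East: 1p + 8(1−p) = −7p + 8; against West: 9p + 0(1−p) = 9p.
Setting these equal: −7p + 8 = 9p ⇒ −16p = -8 ⇒ p = 1/2, and the value is (-7)·(1/2) + 8 = 9/2.
For the smuggler: with q = P(East), equating Port's and Airport's payoffs gives −8q + 9 = 8q ⇒ q = 9/16.

9/2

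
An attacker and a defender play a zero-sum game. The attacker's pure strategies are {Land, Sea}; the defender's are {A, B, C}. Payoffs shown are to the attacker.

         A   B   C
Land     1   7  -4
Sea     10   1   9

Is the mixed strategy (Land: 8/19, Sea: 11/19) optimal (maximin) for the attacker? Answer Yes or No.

Against A this mix gives (8/19)·1 + (11/19)·10 = 118/19.
Against B this mix gives (8/19)·7 + (11/19)·1 = 67/19.
Against C this mix gives (8/19)·(-4) + (11/19)·9 = 67/19.
All of the defender's active replies (B, C) yield 67/19, and no column does worse for the attacker. The mix makes the defender indifferent and guarantees 67/19, so it is optimal.

Yes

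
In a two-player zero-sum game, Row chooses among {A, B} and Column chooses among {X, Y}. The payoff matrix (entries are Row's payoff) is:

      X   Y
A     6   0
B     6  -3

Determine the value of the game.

0

Row minima: A → 0, B → -3; maximin = 0.
Column maxima: X → 6, Y → 0; minimax = 0.
Since maximin = minimax = 0, there is a saddle point and the value is 0.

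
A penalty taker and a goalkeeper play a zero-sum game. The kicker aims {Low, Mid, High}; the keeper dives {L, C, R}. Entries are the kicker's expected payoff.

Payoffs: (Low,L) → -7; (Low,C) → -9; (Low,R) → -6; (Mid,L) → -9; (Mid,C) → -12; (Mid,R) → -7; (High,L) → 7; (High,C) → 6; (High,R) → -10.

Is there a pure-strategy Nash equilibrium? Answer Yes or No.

No

Row minima: Low → -9, Mid → -12, High → -10; maximin = -9.
Column maxima: L → 7, C → 6, R → -6; minimax = -6.
-9 ≠ -6, so no pure-strategy equilibrium exists.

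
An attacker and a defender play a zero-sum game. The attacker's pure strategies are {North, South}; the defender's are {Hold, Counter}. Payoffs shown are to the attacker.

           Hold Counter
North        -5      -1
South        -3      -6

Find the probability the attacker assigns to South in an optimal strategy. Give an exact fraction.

4/7

Row minima: North → -5, South → -6; maximin = -5.
Column maxima: Hold → -3, Counter → -1; minimax = -3.
-5 ≠ -3, so there is no saddle point; optimal play is mixed.
Let the attacker play North with probability p. Expected payoff against Hold: (-5)p + (-3)(1−p) = −2p − 3; against Counter: (-1)p + (-6)(1−p) = 5p − 6.
Setting these equal: −2p − 3 = 5p − 6 ⇒ −7p = -3 ⇒ p = 3/7, and the value is (-2)·(3/7) − 3 = -27/7.
For the defender: with q = P(Hold), equating North's and South's payoffs gives −4q − 1 = 3q − 6 ⇒ q = 5/7.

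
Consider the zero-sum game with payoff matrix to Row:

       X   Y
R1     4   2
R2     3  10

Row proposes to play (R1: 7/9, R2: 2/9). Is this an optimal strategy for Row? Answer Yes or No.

Against X this mix gives (7/9)·4 + (2/9)·3 = 34/9.
Against Y this mix gives (7/9)·2 + (2/9)·10 = 34/9.
All of Column's active replies (X, Y) yield 34/9, and no column does worse for Row. The mix makes Column indifferent and guarantees 34/9, so it is optimal.

Yes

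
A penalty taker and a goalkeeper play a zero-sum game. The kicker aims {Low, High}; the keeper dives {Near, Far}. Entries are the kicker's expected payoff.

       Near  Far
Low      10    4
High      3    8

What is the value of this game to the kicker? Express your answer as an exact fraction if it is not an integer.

68/11

Row minima: Low → 4, High → 3; maximin = 4.
Column maxima: Near → 10, Far → 8; minimax = 8.
4 ≠ 8, so there is no saddle point; optimal play is mixed.
Let the kicker play Low with probability p. Expected payoff against Near: 10p + 3(1−p) = 7p + 3; against Far: 4p + 8(1−p) = −4p + 8.
Setting these equal: 7p + 3 = −4p + 8 ⇒ 11p = 5 ⇒ p = 5/11, and the value is (7)·(5/11) + 3 = 68/11.
For the keeper: with q = P(Near), equating Low's and High's payoffs gives 6q + 4 = −5q + 8 ⇒ q = 4/11.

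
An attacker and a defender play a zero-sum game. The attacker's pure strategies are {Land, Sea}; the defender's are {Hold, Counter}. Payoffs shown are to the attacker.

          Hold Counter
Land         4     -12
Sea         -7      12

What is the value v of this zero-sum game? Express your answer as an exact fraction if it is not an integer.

Row minima: Land → -12, Sea → -7; maximin = -7.
Column maxima: Hold → 4, Counter → 12; minimax = 4.
-7 ≠ 4, so there is no saddle point; optimal play is mixed.
Let the attacker play Land with probability p. Expected payoff against Hold: 4p + (-7)(1−p) = 11p − 7; against Counter: (-12)p + 12(1−p) = −24p + 12.
Setting these equal: 11p − 7 = −24p + 12 ⇒ 35p = 19 ⇒ p = 19/35, and the value is (11)·(19/35) − 7 = -36/35.
For the defender: with q = P(Hold), equating Land's and Sea's payoffs gives 16q − 12 = −19q + 12 ⇒ q = 24/35.

-36/35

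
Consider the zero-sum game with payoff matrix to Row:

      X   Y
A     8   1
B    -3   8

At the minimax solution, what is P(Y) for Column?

11/18

Row minima: A → 1, B → -3; maximin = 1.
Column maxima: X → 8, Y → 8; minimax = 8.
1 ≠ 8, so there is no saddle point; optimal play is mixed.
Let Row play A with probability p. Expected payoff against X: 8p + (-3)(1−p) = 11p − 3; against Y: 1p + 8(1−p) = −7p + 8.
Setting these equal: 11p − 3 = −7p + 8 ⇒ 18p = 11 ⇒ p = 11/18, and the value is (11)·(11/18) − 3 = 67/18.
For Column: with q = P(X), equating A's and B's payoffs gives 7q + 1 = −11q + 8 ⇒ q = 7/18.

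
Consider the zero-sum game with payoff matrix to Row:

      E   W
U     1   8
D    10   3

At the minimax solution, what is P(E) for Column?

5/14

Row minima: U → 1, D → 3; maximin = 3.
Column maxima: E → 10, W → 8; minimax = 8.
3 ≠ 8, so there is no saddle point; optimal play is mixed.
Let Row play U with probability p. Expected payoff against E: 1p + 10(1−p) = −9p + 10; against W: 8p + 3(1−p) = 5p + 3.
Setting these equal: −9p + 10 = 5p + 3 ⇒ −14p = -7 ⇒ p = 1/2, and the value is (-9)·(1/2) + 10 = 11/2.
For Column: with q = P(E), equating U's and D's payoffs gives −7q + 8 = 7q + 3 ⇒ q = 5/14.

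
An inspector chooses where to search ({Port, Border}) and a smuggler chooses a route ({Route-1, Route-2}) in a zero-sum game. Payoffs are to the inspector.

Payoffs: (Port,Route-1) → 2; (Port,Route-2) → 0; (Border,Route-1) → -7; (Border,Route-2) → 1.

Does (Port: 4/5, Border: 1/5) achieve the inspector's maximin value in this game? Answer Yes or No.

Against Route-1 this mix gives (4/5)·2 + (1/5)·(-7) = 1/5.
Against Route-2 this mix gives (4/5)·0 + (1/5)·1 = 1/5.
All of the smuggler's active replies (Route-1, Route-2) yield 1/5, and no column does worse for the inspector. The mix makes the smuggler indifferent and guarantees 1/5, so it is optimal.

Yes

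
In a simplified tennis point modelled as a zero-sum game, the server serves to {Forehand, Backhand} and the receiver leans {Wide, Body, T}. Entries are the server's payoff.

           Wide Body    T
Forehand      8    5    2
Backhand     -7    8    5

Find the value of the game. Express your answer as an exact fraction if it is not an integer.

Row minima: Forehand → 2, Backhand → -7; maximin = 2.
Column maxima: Wide → 8, Body → 8, T → 5; minimax = 5.
2 ≠ 5, so there is no saddle point; optimal play is mixed.
Body is strictly dominated by T (it gives the server strictly more in every row), so the receiver never plays it.
On the remaining 2×2 (Forehand, Backhand vs Wide, T):
Let the server play Forehand with probability p. Expected payoff against Wide: 8p + (-7)(1−p) = 15p − 7; against T: 2p + 5(1−p) = −3p + 5.
Setting these equal: 15p − 7 = −3p + 5 ⇒ 18p = 12 ⇒ p = 2/3, and the value is (15)·(2/3) − 7 = 3.
For the receiver: with q = P(Wide), equating Forehand's and Backhand's payoffs gives 6q + 2 = −12q + 5 ⇒ q = 1/6.

3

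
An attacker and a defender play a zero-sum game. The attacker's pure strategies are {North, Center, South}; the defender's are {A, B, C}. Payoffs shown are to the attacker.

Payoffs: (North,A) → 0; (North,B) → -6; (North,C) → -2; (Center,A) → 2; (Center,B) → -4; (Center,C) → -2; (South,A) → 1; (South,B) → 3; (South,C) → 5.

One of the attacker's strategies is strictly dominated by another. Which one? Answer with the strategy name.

South gives a strictly higher payoff than North against every column: 1 > 0, 3 > -6, 5 > -2.
So North is strictly dominated and the attacker never plays it.

North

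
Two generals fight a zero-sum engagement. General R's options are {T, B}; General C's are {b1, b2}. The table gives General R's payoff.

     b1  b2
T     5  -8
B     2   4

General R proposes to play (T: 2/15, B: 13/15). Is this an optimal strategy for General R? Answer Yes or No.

Against b1 this mix gives (2/15)·5 + (13/15)·2 = 12/5.
Against b2 this mix gives (2/15)·(-8) + (13/15)·4 = 12/5.
All of General C's active replies (b1, b2) yield 12/5, and no column does worse for General R. The mix makes General C indifferent and guarantees 12/5, so it is optimal.

Yes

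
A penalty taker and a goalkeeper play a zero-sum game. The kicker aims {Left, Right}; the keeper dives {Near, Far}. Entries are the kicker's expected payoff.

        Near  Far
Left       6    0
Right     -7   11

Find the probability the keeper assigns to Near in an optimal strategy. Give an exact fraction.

11/24

Row minima: Left → 0, Right → -7; maximin = 0.
Column maxima: Near → 6, Far → 11; minimax = 6.
0 ≠ 6, so there is no saddle point; optimal play is mixed.
Let the kicker play Left with probability p. Expected payoff against Near: 6p + (-7)(1−p) = 13p − 7; against Far: 0p + 11(1−p) = −11p + 11.
Setting these equal: 13p − 7 = −11p + 11 ⇒ 24p = 18 ⇒ p = 3/4, and the value is (13)·(3/4) − 7 = 11/4.
For the keeper: with q = P(Near), equating Left's and Right's payoffs gives 6q = −18q + 11 ⇒ q = 11/24.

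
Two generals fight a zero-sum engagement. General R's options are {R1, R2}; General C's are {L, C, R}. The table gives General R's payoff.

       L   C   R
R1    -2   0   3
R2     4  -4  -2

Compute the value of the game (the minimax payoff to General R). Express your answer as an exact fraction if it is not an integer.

Row minima: R1 → -2, R2 → -4; maximin = -2.
Column maxima: L → 4, C → 0, R → 3; minimax = 0.
-2 ≠ 0, so there is no saddle point; optimal play is mixed.
R is strictly dominated by C (it gives General R strictly more in every row), so General C never plays it.
On the remaining 2×2 (R1, R2 vs L, C):
Let General R play R1 with probability p. Expected payoff against L: (-2)p + 4(1−p) = −6p + 4; against C: 0p + (-4)(1−p) = 4p − 4.
Setting these equal: −6p + 4 = 4p − 4 ⇒ −10p = -8 ⇒ p = 4/5, and the value is (-6)·(4/5) + 4 = -4/5.
For General C: with q = P(L), equating R1's and R2's payoffs gives −2q = 8q − 4 ⇒ q = 2/5.

-4/5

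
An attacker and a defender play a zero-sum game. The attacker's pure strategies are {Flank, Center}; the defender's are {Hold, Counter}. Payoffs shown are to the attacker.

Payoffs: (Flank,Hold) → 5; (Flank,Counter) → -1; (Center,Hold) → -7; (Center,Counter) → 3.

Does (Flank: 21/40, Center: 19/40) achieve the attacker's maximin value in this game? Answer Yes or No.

No

Against Hold this mix gives (21/40)·5 + (19/40)·(-7) = -7/10.
Against Counter this mix gives (21/40)·(-1) + (19/40)·3 = 9/10.
The defender will play Hold, holding the attacker to -7/10. Shifting weight toward the row that does better against Hold would raise this floor (the equalizing mix achieves 1/2 against both Hold and Counter), so the proposed strategy is not optimal.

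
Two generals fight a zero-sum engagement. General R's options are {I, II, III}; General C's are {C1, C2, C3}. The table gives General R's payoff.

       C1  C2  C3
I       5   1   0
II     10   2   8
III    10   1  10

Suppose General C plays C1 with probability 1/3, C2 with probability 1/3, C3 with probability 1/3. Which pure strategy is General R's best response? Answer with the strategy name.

Expected payoff of I: (1/3)·5 + (1/3)·1 + (1/3)·0 = 2.
Expected payoff of II: (1/3)·10 + (1/3)·2 + (1/3)·8 = 20/3.
Expected payoff of III: (1/3)·10 + (1/3)·1 + (1/3)·10 = 7.
The largest is 7, so General R's best response is III.

III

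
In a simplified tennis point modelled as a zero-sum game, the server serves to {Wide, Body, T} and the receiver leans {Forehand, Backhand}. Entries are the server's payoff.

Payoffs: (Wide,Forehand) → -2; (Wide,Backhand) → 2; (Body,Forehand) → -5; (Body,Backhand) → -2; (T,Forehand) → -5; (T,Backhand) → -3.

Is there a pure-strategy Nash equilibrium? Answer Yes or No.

Row minima: Wide → -2, Body → -5, T → -5; maximin = -2.
Column maxima: Forehand → -2, Backhand → 2; minimax = -2.
maximin = minimax = -2, so a saddle point exists.

Yes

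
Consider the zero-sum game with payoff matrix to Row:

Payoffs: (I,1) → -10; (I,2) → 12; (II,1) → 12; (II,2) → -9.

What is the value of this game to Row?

Row minima: I → -10, II → -9; maximin = -9.
Column maxima: 1 → 12, 2 → 12; minimax = 12.
-9 ≠ 12, so there is no saddle point; optimal play is mixed.
Let Row play I with probability p. Expected payoff against 1: (-10)p + 12(1−p) = −22p + 12; against 2: 12p + (-9)(1−p) = 21p − 9.
Setting these equal: −22p + 12 = 21p − 9 ⇒ −43p = -21 ⇒ p = 21/43, and the value is (-22)·(21/43) + 12 = 54/43.
For Column: with q = P(1), equating I's and II's payoffs gives −22q + 12 = 21q − 9 ⇒ q = 21/43.

54/43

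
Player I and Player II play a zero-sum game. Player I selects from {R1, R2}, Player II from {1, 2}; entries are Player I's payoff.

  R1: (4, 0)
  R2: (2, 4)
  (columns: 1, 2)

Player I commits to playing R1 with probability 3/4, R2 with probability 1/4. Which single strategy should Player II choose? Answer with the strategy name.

2

If Player II plays 1, Player I's expected payoff is (3/4)·4 + (1/4)·2 = 7/2.
If Player II plays 2, Player I's expected payoff is (3/4)·0 + (1/4)·4 = 1.
Player II minimizes Player I's payoff; the smallest is 1, so the best response is 2.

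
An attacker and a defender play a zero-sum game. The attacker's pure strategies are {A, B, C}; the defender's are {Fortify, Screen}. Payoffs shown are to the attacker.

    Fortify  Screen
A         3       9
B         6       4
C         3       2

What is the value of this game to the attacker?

Row minima: A → 3, B → 4, C → 2; maximin = 4.
Column maxima: Fortify → 6, Screen → 9; minimax = 6.
4 ≠ 6, so there is no saddle point; optimal play is mixed.
C is strictly dominated by B, so the attacker never plays it.
On the remaining 2×2 (A, B vs Fortify, Screen):
Let the attacker play A with probability p. Expected payoff against Fortify: 3p + 6(1−p) = −3p + 6; against Screen: 9p + 4(1−p) = 5p + 4.
Setting these equal: −3p + 6 = 5p + 4 ⇒ −8p = -2 ⇒ p = 1/4, and the value is (-3)·(1/4) + 6 = 21/4.
For the defender: with q = P(Fortify), equating A's and B's payoffs gives −6q + 9 = 2q + 4 ⇒ q = 5/8.

21/4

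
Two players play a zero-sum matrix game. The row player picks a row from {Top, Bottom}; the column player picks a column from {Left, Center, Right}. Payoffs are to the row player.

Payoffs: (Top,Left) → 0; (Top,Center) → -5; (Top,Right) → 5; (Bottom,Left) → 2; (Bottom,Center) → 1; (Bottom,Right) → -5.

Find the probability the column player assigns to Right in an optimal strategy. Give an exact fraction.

Row minima: Top → -5, Bottom → -5; maximin = -5.
Column maxima: Left → 2, Center → 1, Right → 5; minimax = 1.
-5 ≠ 1, so there is no saddle point; optimal play is mixed.
Left is strictly dominated by Center (it gives the row player strictly more in every row), so the column player never plays it.
On the remaining 2×2 (Top, Bottom vs Center, Right):
Let the row player play Top with probability p. Expected payoff against Center: (-5)p + 1(1−p) = −6p + 1; against Right: 5p + (-5)(1−p) = 10p − 5.
Setting these equal: −6p + 1 = 10p − 5 ⇒ −16p = -6 ⇒ p = 3/8, and the value is (-6)·(3/8) + 1 = -5/4.
For the column player: with q = P(Center), equating Top's and Bottom's payoffs gives −10q + 5 = 6q − 5 ⇒ q = 5/8.

3/8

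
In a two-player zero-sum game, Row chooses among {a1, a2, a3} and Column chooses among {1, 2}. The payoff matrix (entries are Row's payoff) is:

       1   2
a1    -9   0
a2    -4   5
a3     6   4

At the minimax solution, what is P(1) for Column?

1/11

Row minima: a1 → -9, a2 → -4, a3 → 4; maximin = 4.
Column maxima: 1 → 6, 2 → 5; minimax = 5.
4 ≠ 5, so there is no saddle point; optimal play is mixed.
a1 is strictly dominated by a2, so Row never plays it.
On the remaining 2×2 (a2, a3 vs 1, 2):
Let Row play a2 with probability p. Expected payoff against 1: (-4)p + 6(1−p) = −10p + 6; against 2: 5p + 4(1−p) = p + 4.
Setting these equal: −10p + 6 = p + 4 ⇒ −11p = -2 ⇒ p = 2/11, and the value is (-10)·(2/11) + 6 = 46/11.
For Column: with q = P(1), equating a2's and a3's payoffs gives −9q + 5 = 2q + 4 ⇒ q = 1/11.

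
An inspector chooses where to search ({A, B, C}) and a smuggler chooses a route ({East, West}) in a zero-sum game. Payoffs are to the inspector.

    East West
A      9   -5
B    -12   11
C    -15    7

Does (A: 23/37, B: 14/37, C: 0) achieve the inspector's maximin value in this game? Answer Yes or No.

Against East this mix gives (23/37)·9 + (14/37)·(-12) = 39/37.
Against West this mix gives (23/37)·(-5) + (14/37)·11 = 39/37.
All of the smuggler's active replies (East, West) yield 39/37, and no column does worse for the inspector. The mix makes the smuggler indifferent and guarantees 39/37, so it is optimal.

Yes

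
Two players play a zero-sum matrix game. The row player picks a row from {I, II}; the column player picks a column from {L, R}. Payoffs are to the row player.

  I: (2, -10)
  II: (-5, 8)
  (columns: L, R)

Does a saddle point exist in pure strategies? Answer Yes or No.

No

Row minima: I → -10, II → -5; maximin = -5.
Column maxima: L → 2, R → 8; minimax = 2.
-5 ≠ 2, so no pure-strategy equilibrium exists.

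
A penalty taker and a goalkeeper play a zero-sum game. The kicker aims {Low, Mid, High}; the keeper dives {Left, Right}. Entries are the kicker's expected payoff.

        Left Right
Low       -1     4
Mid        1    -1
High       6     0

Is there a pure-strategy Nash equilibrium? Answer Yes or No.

No

Row minima: Low → -1, Mid → -1, High → 0; maximin = 0.
Column maxima: Left → 6, Right → 4; minimax = 4.
0 ≠ 4, so no pure-strategy equilibrium exists.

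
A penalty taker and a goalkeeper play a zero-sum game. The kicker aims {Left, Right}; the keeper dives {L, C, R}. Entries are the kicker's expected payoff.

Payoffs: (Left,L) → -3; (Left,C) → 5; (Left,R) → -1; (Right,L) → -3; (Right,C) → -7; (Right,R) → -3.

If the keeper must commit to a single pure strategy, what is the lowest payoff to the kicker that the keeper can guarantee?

Column maxima: L → -3, C → 5, R → -1.
The smallest of these is -3.

-3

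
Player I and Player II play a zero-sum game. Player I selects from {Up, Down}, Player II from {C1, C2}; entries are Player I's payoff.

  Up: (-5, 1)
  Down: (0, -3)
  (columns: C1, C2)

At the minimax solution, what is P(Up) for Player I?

1/3

Row minima: Up → -5, Down → -3; maximin = -3.
Column maxima: C1 → 0, C2 → 1; minimax = 0.
-3 ≠ 0, so there is no saddle point; optimal play is mixed.
Let Player I play Up with probability p. Expected payoff against C1: (-5)p + 0(1−p) = −5p; against C2: 1p + (-3)(1−p) = 4p − 3.
Setting these equal: −5p = 4p − 3 ⇒ −9p = -3 ⇒ p = 1/3, and the value is (-5)·(1/3) = -5/3.
For Player II: with q = P(C1), equating Up's and Down's payoffs gives −6q + 1 = 3q − 3 ⇒ q = 4/9.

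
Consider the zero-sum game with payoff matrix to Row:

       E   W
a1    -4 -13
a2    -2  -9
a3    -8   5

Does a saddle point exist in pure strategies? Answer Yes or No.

No

Row minima: a1 → -13, a2 → -9, a3 → -8; maximin = -8.
Column maxima: E → -2, W → 5; minimax = -2.
-8 ≠ -2, so no pure-strategy equilibrium exists.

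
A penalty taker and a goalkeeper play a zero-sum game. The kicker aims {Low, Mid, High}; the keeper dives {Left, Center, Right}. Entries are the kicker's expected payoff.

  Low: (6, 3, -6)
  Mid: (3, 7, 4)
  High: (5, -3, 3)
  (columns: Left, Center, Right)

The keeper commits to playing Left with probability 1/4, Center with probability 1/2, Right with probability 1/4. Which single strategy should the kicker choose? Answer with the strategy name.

Mid

Expected payoff of Low: (1/4)·6 + (1/2)·3 + (1/4)·(-6) = 3/2.
Expected payoff of Mid: (1/4)·3 + (1/2)·7 + (1/4)·4 = 21/4.
Expected payoff of High: (1/4)·5 + (1/2)·(-3) + (1/4)·3 = 1/2.
The largest is 21/4, so the kicker's best response is Mid.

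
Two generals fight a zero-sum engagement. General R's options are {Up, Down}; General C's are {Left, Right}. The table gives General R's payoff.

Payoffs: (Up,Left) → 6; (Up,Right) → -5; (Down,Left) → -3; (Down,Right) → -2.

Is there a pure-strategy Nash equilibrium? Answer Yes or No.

No

Row minima: Up → -5, Down → -3; maximin = -3.
Column maxima: Left → 6, Right → -2; minimax = -2.
-3 ≠ -2, so no pure-strategy equilibrium exists.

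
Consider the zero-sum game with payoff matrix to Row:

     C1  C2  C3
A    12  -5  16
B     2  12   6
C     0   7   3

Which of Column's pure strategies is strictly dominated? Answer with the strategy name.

C3

C1 holds Row's payoff strictly below C3 in every row: 12 < 16, 2 < 6, 0 < 3.
So C3 is strictly dominated for Column.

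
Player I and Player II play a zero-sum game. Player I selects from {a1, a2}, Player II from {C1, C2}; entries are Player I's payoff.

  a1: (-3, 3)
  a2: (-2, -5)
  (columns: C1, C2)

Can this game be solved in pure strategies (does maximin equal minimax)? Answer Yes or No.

Row minima: a1 → -3, a2 → -5; maximin = -3.
Column maxima: C1 → -2, C2 → 3; minimax = -2.
-3 ≠ -2, so no pure-strategy equilibrium exists.

No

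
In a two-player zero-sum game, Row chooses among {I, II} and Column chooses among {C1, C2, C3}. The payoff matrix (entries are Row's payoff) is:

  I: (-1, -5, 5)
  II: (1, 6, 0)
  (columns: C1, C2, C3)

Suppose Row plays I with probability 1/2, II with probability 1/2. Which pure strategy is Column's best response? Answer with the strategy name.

C1

If Column plays C1, Row's expected payoff is (1/2)·(-1) + (1/2)·1 = 0.
If Column plays C2, Row's expected payoff is (1/2)·(-5) + (1/2)·6 = 1/2.
If Column plays C3, Row's expected payoff is (1/2)·5 + (1/2)·0 = 5/2.
Column minimizes Row's payoff; the smallest is 0, so the best response is C1.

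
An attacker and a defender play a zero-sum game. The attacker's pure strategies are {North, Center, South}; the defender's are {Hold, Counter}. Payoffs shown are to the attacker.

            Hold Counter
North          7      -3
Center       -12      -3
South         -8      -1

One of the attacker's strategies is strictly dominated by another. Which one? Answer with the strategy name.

South gives a strictly higher payoff than Center against every column: -8 > -12, -1 > -3.
So Center is strictly dominated and the attacker never plays it.

Center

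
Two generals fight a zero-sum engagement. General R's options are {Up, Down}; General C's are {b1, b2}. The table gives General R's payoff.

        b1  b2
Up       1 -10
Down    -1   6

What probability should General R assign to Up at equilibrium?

Row minima: Up → -10, Down → -1; maximin = -1.
Column maxima: b1 → 1, b2 → 6; minimax = 1.
-1 ≠ 1, so there is no saddle point; optimal play is mixed.
Let General R play Up with probability p. Expected payoff against b1: 1p + (-1)(1−p) = 2p − 1; against b2: (-10)p + 6(1−p) = −16p + 6.
Setting these equal: 2p − 1 = −16p + 6 ⇒ 18p = 7 ⇒ p = 7/18, and the value is (2)·(7/18) − 1 = -2/9.
For General C: with q = P(b1), equating Up's and Down's payoffs gives 11q − 10 = −7q + 6 ⇒ q = 8/9.

7/18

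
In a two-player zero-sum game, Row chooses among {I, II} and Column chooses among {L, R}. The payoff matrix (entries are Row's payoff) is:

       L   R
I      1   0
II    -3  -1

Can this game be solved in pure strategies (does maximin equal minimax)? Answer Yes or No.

Yes

Row minima: I → 0, II → -3; maximin = 0.
Column maxima: L → 1, R → 0; minimax = 0.
maximin = minimax = 0, so a saddle point exists.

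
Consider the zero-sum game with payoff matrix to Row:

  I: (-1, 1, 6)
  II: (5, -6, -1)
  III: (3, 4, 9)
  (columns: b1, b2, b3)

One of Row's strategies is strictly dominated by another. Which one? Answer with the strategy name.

III gives a strictly higher payoff than I against every column: 3 > -1, 4 > 1, 9 > 6.
So I is strictly dominated and Row never plays it.

I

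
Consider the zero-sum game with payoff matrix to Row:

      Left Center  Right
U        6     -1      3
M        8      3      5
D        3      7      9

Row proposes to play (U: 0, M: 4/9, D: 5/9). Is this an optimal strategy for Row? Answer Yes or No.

Against Left this mix gives (4/9)·8 + (5/9)·3 = 47/9.
Against Center this mix gives (4/9)·3 + (5/9)·7 = 47/9.
Against Right this mix gives (4/9)·5 + (5/9)·9 = 65/9.
All of Column's active replies (Left, Center) yield 47/9, and no column does worse for Row. The mix makes Column indifferent and guarantees 47/9, so it is optimal.

Yes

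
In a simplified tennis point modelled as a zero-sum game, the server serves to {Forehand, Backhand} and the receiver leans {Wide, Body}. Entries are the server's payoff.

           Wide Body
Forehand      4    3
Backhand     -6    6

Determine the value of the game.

42/13

Row minima: Forehand → 3, Backhand → -6; maximin = 3.
Column maxima: Wide → 4, Body → 6; minimax = 4.
3 ≠ 4, so there is no saddle point; optimal play is mixed.
Let the server play Forehand with probability p. Expected payoff against Wide: 4p + (-6)(1−p) = 10p − 6; against Body: 3p + 6(1−p) = −3p + 6.
Setting these equal: 10p − 6 = −3p + 6 ⇒ 13p = 12 ⇒ p = 12/13, and the value is (10)·(12/13) − 6 = 42/13.
For the receiver: with q = P(Wide), equating Forehand's and Backhand's payoffs gives q + 3 = −12q + 6 ⇒ q = 3/13.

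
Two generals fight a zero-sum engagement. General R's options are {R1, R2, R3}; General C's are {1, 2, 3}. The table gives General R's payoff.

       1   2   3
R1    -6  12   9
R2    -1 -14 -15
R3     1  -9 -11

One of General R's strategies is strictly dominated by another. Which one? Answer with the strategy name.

R3 gives a strictly higher payoff than R2 against every column: 1 > -1, -9 > -14, -11 > -15.
So R2 is strictly dominated and General R never plays it.

R2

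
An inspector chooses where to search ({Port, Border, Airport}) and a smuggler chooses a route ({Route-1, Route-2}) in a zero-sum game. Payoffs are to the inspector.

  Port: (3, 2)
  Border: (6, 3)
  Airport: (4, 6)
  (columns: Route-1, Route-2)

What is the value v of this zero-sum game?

24/5

Row minima: Port → 2, Border → 3, Airport → 4; maximin = 4.
Column maxima: Route-1 → 6, Route-2 → 6; minimax = 6.
4 ≠ 6, so there is no saddle point; optimal play is mixed.
Port is strictly dominated by Border, so the inspector never plays it.
On the remaining 2×2 (Border, Airport vs Route-1, Route-2):
Let the inspector play Border with probability p. Expected payoff against Route-1: 6p + 4(1−p) = 2p + 4; against Route-2: 3p + 6(1−p) = −3p + 6.
Setting these equal: 2p + 4 = −3p + 6 ⇒ 5p = 2 ⇒ p = 2/5, and the value is (2)·(2/5) + 4 = 24/5.
For the smuggler: with q = P(Route-1), equating Border's and Airport's payoffs gives 3q + 3 = −2q + 6 ⇒ q = 3/5.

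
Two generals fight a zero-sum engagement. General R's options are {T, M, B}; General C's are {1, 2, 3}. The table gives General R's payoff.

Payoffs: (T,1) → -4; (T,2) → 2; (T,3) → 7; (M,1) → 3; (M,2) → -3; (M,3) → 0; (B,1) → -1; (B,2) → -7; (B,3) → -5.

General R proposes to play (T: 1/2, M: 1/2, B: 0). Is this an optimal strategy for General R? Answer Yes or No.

Against 1 this mix gives (1/2)·(-4) + (1/2)·3 = -1/2.
Against 2 this mix gives (1/2)·2 + (1/2)·(-3) = -1/2.
Against 3 this mix gives (1/2)·7 + (1/2)·0 = 7/2.
All of General C's active replies (1, 2) yield -1/2, and no column does worse for General R. The mix makes General C indifferent and guarantees -1/2, so it is optimal.

Yes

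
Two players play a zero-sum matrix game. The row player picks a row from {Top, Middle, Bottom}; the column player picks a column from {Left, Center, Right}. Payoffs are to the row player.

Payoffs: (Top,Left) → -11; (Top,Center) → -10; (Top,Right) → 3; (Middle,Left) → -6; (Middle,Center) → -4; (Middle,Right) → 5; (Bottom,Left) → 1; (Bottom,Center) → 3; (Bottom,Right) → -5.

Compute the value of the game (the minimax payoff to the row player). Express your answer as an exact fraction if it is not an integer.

-25/17

Row minima: Top → -11, Middle → -6, Bottom → -5; maximin = -5.
Column maxima: Left → 1, Center → 3, Right → 5; minimax = 1.
-5 ≠ 1, so there is no saddle point; optimal play is mixed.
Top is strictly dominated by Middle, so the row player never plays it.
Center is strictly dominated by Left (it gives the row player strictly more in every row), so the column player never plays it.
On the remaining 2×2 (Middle, Bottom vs Left, Right):
Let the row player play Middle with probability p. Expected payoff against Left: (-6)p + 1(1−p) = −7p + 1; against Right: 5p + (-5)(1−p) = 10p − 5.
Setting these equal: −7p + 1 = 10p − 5 ⇒ −17p = -6 ⇒ p = 6/17, and the value is (-7)·(6/17) + 1 = -25/17.
For the column player: with q = P(Left), equating Middle's and Bottom's payoffs gives −11q + 5 = 6q − 5 ⇒ q = 10/17.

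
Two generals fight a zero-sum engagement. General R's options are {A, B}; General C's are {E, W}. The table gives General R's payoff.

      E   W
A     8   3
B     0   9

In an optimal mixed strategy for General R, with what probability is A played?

9/14

Row minima: A → 3, B → 0; maximin = 3.
Column maxima: E → 8, W → 9; minimax = 8.
3 ≠ 8, so there is no saddle point; optimal play is mixed.
Let General R play A with probability p. Expected payoff against E: 8p + 0(1−p) = 8p; against W: 3p + 9(1−p) = −6p + 9.
Setting these equal: 8p = −6p + 9 ⇒ 14p = 9 ⇒ p = 9/14, and the value is (8)·(9/14) = 36/7.
For General C: with q = P(E), equating A's and B's payoffs gives 5q + 3 = −9q + 9 ⇒ q = 3/7.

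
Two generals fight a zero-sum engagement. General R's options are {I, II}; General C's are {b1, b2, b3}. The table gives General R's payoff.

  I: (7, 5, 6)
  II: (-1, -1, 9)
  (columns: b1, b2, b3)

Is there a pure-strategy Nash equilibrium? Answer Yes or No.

Row minima: I → 5, II → -1; maximin = 5.
Column maxima: b1 → 7, b2 → 5, b3 → 9; minimax = 5.
maximin = minimax = 5, so a saddle point exists.

Yes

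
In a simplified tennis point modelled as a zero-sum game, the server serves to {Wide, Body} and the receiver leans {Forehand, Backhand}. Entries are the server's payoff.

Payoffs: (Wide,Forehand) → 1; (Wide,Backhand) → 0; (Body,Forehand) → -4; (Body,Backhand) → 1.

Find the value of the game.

1/6

Row minima: Wide → 0, Body → -4; maximin = 0.
Column maxima: Forehand → 1, Backhand → 1; minimax = 1.
0 ≠ 1, so there is no saddle point; optimal play is mixed.
Let the server play Wide with probability p. Expected payoff against Forehand: 1p + (-4)(1−p) = 5p − 4; against Backhand: 0p + 1(1−p) = −p + 1.
Setting these equal: 5p − 4 = −p + 1 ⇒ 6p = 5 ⇒ p = 5/6, and the value is (5)·(5/6) − 4 = 1/6.
For the receiver: with q = P(Forehand), equating Wide's and Body's payoffs gives q = −5q + 1 ⇒ q = 1/6.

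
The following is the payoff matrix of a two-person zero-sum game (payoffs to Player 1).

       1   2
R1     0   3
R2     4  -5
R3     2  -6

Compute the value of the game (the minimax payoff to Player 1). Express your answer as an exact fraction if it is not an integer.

Row minima: R1 → 0, R2 → -5, R3 → -6; maximin = 0.
Column maxima: 1 → 4, 2 → 3; minimax = 3.
0 ≠ 3, so there is no saddle point; optimal play is mixed.
R3 is strictly dominated by R2, so Player 1 never plays it.
On the remaining 2×2 (R1, R2 vs 1, 2):
Let Player 1 play R1 with probability p. Expected payoff against 1: 0p + 4(1−p) = −4p + 4; against 2: 3p + (-5)(1−p) = 8p − 5.
Setting these equal: −4p + 4 = 8p − 5 ⇒ −12p = -9 ⇒ p = 3/4, and the value is (-4)·(3/4) + 4 = 1.
For Player 2: with q = P(1), equating R1's and R2's payoffs gives −3q + 3 = 9q − 5 ⇒ q = 2/3.

1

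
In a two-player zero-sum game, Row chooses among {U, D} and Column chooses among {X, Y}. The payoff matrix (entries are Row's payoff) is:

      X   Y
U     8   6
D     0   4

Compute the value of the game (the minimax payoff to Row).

6

Row minima: U → 6, D → 0; maximin = 6.
Column maxima: X → 8, Y → 6; minimax = 6.
Since maximin = minimax = 6, there is a saddle point and the value is 6.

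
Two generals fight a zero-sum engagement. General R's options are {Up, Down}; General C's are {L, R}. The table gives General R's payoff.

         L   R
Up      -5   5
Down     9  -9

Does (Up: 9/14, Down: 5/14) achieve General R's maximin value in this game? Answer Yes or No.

Yes

Against L this mix gives (9/14)·(-5) + (5/14)·9 = 0.
Against R this mix gives (9/14)·5 + (5/14)·(-9) = 0.
All of General C's active replies (L, R) yield 0, and no column does worse for General R. The mix makes General C indifferent and guarantees 0, so it is optimal.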